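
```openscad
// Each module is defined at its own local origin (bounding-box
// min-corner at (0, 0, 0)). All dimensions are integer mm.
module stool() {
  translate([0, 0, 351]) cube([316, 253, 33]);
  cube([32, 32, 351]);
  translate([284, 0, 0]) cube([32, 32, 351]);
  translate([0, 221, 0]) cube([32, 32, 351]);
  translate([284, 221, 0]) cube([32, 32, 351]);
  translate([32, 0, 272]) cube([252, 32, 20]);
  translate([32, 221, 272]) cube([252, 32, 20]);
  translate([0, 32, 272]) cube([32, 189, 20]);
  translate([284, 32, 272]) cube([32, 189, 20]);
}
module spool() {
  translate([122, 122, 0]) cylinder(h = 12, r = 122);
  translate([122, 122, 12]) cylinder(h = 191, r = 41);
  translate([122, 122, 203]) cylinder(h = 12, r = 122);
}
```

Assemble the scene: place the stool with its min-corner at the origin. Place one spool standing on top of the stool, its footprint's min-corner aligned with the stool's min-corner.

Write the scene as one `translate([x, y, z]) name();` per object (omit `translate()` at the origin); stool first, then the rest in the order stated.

stool();
translate([0, 0, 384]) spool();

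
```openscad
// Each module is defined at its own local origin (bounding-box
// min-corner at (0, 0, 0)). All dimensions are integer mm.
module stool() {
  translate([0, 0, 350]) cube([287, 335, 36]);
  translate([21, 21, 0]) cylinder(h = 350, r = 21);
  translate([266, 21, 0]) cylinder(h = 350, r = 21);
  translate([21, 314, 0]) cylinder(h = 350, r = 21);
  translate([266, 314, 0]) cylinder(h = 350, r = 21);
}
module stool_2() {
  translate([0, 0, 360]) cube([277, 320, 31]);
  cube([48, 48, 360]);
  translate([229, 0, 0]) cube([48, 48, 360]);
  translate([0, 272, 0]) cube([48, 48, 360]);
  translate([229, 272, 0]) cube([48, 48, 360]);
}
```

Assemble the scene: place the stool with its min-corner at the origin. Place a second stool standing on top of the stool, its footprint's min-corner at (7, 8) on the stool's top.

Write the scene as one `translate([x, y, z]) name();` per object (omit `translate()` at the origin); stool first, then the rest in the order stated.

stool();
translate([7, 8, 386]) stool_2();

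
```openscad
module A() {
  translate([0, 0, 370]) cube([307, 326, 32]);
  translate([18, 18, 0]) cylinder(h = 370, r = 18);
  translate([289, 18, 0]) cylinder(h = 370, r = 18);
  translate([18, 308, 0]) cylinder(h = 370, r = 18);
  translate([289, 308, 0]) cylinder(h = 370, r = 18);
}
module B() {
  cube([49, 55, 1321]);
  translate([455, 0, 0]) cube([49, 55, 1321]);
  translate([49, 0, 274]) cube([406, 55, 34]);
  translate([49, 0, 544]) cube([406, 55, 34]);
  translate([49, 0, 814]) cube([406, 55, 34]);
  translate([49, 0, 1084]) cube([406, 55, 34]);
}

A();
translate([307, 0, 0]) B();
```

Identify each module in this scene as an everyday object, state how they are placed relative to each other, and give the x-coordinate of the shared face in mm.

The stool's +x face and the ladder's −x face are both at x = 307 mm.

A is a stool. B is a ladder. The ladder is against the stool's +x side, with their −y faces flush. The x-coordinate of the shared face is 307 mm.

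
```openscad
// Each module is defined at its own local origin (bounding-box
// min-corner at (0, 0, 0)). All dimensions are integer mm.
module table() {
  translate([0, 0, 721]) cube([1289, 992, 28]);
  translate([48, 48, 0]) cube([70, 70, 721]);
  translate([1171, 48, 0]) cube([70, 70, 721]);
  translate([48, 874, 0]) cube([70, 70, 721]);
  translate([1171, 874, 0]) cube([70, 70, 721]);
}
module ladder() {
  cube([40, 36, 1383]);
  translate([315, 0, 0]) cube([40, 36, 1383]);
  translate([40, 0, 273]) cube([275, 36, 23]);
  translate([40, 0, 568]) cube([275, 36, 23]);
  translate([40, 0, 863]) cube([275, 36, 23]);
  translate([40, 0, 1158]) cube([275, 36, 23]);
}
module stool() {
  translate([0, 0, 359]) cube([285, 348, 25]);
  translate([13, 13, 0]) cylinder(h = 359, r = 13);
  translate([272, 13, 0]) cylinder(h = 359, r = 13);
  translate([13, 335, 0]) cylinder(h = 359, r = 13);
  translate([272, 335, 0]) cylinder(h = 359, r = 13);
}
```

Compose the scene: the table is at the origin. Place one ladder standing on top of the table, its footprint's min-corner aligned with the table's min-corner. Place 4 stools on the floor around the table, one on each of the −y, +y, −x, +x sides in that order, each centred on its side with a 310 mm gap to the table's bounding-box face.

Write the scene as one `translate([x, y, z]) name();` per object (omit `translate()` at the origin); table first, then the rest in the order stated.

table();
translate([0, 0, 749]) ladder();
translate([502, -658, 0]) stool();
translate([502, 1302, 0]) stool();
translate([-595, 322, 0]) stool();
translate([1599, 322, 0]) stool();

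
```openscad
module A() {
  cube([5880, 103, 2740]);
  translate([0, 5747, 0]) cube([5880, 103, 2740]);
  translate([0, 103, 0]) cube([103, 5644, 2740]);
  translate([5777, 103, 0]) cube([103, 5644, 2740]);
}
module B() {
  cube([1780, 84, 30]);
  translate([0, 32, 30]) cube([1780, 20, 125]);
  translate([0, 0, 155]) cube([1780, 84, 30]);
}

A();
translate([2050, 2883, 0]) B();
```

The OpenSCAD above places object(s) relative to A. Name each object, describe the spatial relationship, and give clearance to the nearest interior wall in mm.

Clearances: x = 1947, y = 2780; minimum 1947 mm.

A is a house frame. B is an I-beam. The I-beam sits inside the house frame, centred. The clearance to the nearest interior wall is 1947 mm.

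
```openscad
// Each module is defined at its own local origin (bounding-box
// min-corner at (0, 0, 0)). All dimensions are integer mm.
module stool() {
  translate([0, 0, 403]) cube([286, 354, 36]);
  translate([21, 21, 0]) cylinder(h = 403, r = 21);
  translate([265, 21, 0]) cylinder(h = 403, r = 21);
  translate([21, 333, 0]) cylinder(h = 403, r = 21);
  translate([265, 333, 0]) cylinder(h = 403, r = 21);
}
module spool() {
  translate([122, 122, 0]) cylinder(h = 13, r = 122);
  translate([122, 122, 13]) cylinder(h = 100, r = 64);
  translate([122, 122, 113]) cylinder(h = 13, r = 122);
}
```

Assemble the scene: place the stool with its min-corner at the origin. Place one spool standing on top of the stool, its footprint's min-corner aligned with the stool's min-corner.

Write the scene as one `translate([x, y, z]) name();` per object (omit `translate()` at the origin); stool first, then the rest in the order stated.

stool();
translate([0, 0, 439]) spool();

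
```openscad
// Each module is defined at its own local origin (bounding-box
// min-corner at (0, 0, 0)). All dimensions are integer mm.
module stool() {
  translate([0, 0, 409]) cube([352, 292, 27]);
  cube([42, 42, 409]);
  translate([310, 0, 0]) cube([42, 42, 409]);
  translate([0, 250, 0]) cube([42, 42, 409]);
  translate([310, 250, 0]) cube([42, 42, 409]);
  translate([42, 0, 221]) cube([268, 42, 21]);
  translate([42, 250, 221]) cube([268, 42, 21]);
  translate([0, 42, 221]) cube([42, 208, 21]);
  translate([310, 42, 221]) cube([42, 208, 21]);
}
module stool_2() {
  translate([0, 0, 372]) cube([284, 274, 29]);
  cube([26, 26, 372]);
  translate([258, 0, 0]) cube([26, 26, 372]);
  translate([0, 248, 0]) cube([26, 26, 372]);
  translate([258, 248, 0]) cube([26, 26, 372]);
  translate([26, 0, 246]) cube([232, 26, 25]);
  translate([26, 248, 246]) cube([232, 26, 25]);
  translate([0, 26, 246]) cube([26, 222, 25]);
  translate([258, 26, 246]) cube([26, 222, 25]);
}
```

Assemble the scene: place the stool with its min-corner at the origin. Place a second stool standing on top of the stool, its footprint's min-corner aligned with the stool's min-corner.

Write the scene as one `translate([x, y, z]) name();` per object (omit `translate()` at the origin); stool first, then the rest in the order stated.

stool();
translate([0, 0, 436]) stool_2();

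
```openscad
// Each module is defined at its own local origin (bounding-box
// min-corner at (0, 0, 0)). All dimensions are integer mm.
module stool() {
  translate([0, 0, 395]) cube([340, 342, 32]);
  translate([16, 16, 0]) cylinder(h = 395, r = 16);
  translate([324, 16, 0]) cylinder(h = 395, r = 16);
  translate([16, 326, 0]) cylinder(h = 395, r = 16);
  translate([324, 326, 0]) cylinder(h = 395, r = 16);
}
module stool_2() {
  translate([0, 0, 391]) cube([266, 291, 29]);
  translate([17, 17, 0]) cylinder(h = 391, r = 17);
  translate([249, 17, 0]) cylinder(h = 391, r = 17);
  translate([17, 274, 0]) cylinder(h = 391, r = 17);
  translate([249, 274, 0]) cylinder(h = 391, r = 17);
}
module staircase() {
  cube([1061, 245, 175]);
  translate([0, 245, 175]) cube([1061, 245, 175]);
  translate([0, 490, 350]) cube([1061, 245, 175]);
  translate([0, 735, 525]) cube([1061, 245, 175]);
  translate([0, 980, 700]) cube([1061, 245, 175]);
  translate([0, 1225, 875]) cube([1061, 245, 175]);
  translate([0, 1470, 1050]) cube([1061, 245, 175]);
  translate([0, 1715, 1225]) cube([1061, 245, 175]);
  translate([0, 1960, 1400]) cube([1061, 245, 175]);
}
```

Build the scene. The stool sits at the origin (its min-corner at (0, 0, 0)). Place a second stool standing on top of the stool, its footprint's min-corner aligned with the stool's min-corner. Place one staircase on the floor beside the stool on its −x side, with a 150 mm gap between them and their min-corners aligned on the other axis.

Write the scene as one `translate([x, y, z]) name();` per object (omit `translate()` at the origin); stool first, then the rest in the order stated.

stool();
translate([0, 0, 427]) stool_2();
translate([-1211, 0, 0]) staircase();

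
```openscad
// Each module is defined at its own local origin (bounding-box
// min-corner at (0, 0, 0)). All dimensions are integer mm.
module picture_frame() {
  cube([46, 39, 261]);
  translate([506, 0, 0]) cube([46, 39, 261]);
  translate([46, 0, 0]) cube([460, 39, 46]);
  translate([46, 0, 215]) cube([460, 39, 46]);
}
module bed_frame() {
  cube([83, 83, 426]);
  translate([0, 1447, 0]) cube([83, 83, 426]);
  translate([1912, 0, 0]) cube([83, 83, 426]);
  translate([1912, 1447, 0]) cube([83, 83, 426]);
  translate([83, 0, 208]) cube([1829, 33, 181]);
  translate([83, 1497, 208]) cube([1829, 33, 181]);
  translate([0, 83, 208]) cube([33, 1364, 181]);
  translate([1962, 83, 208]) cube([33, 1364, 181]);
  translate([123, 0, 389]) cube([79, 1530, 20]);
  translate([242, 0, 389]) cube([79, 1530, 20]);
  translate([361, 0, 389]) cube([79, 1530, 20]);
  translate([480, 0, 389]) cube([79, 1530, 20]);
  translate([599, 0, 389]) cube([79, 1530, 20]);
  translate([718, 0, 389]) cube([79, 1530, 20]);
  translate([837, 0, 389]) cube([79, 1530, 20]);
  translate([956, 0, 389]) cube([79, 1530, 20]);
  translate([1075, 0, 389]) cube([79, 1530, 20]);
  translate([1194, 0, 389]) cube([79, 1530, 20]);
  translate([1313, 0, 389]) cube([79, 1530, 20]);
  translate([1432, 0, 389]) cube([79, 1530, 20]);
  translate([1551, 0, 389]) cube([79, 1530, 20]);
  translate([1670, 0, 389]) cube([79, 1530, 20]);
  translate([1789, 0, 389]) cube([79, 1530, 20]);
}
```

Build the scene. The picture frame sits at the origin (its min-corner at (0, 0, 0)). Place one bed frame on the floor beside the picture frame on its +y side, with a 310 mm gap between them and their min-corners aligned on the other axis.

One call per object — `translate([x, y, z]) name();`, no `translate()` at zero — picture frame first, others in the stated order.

picture_frame();
translate([0, 349, 0]) bed_frame();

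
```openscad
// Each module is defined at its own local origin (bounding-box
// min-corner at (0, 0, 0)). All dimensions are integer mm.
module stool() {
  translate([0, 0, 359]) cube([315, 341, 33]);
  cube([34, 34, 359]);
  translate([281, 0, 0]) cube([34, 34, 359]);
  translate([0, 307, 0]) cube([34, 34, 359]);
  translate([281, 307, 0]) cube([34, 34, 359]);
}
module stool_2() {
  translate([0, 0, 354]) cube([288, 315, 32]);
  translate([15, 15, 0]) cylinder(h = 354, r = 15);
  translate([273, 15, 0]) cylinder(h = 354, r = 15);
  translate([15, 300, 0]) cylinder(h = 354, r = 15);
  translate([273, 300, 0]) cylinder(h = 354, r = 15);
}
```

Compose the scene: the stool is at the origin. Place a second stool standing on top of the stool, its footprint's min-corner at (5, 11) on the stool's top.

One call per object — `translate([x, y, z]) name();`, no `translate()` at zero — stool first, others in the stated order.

stool();
translate([5, 11, 392]) stool_2();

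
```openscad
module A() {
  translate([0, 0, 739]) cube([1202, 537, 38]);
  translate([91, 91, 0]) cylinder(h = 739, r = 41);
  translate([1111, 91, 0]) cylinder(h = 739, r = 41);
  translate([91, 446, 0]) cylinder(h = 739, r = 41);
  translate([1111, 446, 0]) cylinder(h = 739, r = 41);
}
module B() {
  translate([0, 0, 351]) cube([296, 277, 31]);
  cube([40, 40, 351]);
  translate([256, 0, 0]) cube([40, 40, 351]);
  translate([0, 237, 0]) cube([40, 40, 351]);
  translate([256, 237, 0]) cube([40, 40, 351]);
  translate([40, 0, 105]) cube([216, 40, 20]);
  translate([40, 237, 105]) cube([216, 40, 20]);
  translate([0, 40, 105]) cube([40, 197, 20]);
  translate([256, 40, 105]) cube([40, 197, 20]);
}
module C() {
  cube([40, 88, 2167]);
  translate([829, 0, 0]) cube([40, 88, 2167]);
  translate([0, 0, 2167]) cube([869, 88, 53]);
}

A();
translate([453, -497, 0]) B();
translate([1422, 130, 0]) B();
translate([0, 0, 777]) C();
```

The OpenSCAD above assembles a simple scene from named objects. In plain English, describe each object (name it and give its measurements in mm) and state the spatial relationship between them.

A is a table: top 1202 mm (x) × 537 mm (y), 38 mm thick, upper face at z = 777 mm, on four round legs of 82 mm diameter, each leg's bounding box inset 50 mm from the nearest pair of top edges, running from z = 0 to the bottom of the top.

B is a simple wooden stool: a rectangular seat 296 mm (x) by 277 mm (y), 31 mm thick, top face at z = 382 mm, on four square legs, each 40×40 mm in cross-section. The legs rest on z = 0, each flush with a corner of the seat. Four stretchers, 40 mm wide and 20 mm tall, connect adjacent legs with their undersides at z = 105 mm, each running between the inner faces of the legs it joins and aligned with the legs' outer faces on the other axis.

C is a rectangular door frame: two vertical jambs of 40×88 mm section, 2167 mm tall, with a clear opening 789 mm wide between their inner faces. A header 53 mm tall and 88 mm deep lies on top of the jambs and spans the full outside width.

Two stools sit around the table at the −y, +x sides. The door frame is on top of the table.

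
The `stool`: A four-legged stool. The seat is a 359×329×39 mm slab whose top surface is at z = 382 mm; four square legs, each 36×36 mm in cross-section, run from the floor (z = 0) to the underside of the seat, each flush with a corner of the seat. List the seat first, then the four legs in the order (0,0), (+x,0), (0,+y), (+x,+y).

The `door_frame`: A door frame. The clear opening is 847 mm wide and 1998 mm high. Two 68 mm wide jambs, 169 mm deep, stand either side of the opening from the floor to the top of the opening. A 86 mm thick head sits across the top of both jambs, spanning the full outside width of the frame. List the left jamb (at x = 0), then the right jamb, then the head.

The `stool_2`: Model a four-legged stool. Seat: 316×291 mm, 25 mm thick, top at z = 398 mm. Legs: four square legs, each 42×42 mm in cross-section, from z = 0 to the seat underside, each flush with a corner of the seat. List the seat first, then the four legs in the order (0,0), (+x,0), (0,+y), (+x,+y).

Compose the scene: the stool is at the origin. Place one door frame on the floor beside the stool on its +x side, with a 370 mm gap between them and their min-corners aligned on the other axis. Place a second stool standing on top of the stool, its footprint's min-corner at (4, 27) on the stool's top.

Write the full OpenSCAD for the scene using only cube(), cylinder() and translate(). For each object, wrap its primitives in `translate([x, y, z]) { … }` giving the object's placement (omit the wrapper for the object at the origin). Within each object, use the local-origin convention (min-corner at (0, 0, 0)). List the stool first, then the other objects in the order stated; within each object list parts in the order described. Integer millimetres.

translate([0, 0, 343]) cube([359, 329, 39]);
cube([36, 36, 343]);
translate([323, 0, 0]) cube([36, 36, 343]);
translate([0, 293, 0]) cube([36, 36, 343]);
translate([323, 293, 0]) cube([36, 36, 343]);
translate([729, 0, 0]) {
  cube([68, 169, 1998]);
  translate([915, 0, 0]) cube([68, 169, 1998]);
  translate([0, 0, 1998]) cube([983, 169, 86]);
}
translate([4, 27, 382]) {
  translate([0, 0, 373]) cube([316, 291, 25]);
  cube([42, 42, 373]);
  translate([274, 0, 0]) cube([42, 42, 373]);
  translate([0, 249, 0]) cube([42, 42, 373]);
  translate([274, 249, 0]) cube([42, 42, 373]);
}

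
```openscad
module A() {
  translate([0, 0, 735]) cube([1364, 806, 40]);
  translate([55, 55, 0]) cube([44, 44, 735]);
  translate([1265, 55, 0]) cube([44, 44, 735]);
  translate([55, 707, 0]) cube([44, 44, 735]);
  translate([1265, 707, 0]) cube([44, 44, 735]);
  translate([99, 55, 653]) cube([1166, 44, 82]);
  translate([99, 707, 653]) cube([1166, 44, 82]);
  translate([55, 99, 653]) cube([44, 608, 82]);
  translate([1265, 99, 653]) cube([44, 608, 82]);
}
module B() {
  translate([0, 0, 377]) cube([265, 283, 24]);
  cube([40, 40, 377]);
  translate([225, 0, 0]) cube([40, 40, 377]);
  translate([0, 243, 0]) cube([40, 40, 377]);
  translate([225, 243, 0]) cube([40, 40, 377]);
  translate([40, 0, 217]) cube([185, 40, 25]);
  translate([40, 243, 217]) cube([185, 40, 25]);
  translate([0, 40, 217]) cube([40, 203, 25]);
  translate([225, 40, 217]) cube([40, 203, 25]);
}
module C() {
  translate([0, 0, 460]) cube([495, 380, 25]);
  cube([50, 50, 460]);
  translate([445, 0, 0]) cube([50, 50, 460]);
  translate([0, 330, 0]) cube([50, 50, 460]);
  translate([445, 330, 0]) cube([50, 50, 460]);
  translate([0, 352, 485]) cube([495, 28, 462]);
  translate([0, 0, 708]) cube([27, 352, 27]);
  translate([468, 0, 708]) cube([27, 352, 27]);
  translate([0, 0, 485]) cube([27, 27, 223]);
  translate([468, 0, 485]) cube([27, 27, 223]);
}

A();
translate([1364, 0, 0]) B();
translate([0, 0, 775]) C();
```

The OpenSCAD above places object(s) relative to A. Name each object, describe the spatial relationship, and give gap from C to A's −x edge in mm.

A is a table. B is a stool. C is a chair. The stool is against the table's +x side, with their −y faces flush. The chair is on top of the table. The gap from the chair to the table's −x edge is 0 mm.

The chair's min-x is at 0; the table's min-x is 0; gap = 0 mm.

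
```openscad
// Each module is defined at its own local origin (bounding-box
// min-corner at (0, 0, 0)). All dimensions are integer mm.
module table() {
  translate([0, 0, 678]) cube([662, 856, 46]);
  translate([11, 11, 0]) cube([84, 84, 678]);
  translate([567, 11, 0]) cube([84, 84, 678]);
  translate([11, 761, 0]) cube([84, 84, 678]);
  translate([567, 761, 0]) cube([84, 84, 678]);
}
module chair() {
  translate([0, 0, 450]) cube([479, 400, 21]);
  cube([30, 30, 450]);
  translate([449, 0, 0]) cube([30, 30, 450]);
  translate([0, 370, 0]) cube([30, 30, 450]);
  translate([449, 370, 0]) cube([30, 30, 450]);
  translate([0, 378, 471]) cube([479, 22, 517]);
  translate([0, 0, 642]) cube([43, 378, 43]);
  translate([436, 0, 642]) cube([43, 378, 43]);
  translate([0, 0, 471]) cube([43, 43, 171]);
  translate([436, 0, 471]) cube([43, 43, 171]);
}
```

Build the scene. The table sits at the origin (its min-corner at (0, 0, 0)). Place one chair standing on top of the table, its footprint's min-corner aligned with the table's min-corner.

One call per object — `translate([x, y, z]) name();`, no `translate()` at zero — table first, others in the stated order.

table();
translate([0, 0, 724]) chair();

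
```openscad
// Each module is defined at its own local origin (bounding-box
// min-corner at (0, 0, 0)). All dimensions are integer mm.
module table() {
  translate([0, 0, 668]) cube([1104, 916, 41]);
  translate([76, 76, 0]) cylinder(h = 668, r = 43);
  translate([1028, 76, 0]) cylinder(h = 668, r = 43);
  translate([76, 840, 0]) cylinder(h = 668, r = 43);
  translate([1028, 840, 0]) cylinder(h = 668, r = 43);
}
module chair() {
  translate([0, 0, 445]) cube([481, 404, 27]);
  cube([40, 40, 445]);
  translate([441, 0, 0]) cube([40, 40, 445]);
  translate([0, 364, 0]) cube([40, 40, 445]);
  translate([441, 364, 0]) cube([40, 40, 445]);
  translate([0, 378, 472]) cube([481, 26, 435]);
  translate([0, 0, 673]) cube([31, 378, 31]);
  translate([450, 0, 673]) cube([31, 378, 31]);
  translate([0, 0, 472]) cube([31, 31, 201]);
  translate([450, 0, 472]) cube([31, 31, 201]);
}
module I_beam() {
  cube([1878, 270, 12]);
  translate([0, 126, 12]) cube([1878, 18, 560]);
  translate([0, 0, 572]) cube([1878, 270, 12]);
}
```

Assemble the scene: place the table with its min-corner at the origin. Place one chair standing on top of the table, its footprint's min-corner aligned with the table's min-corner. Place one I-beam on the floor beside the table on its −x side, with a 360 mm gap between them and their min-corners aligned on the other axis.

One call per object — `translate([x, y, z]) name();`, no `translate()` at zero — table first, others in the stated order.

table();
translate([0, 0, 709]) chair();
translate([-2238, 0, 0]) I_beam();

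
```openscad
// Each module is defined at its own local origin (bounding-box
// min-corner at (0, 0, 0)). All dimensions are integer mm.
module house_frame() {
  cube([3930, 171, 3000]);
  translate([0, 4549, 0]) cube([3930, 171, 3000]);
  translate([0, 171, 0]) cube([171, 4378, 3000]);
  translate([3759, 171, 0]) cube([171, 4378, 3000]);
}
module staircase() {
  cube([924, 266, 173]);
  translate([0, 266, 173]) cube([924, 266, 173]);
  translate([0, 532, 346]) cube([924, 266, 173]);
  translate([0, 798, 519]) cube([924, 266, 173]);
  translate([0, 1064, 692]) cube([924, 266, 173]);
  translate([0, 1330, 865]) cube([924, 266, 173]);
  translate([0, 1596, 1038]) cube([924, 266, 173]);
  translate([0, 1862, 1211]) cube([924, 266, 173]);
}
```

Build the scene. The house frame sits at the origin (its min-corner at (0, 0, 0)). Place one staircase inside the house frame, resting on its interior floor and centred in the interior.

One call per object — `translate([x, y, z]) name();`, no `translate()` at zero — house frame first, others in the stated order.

house_frame();
translate([1503, 1296, 0]) staircase();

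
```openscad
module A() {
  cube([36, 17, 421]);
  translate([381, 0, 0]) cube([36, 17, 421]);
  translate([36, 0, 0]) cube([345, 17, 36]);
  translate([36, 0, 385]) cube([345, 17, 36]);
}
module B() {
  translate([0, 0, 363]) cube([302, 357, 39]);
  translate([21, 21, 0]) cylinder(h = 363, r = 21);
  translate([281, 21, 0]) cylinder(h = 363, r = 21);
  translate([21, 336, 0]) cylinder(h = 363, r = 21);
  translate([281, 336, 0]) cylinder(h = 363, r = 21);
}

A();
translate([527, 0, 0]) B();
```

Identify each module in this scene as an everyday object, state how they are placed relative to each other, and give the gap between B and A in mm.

A is a picture frame. B is a stool. The stool is on the floor beside the picture frame on its +x side. The gap between the stool and the picture frame is 110 mm.

The stool's nearest face is 110 mm from the picture frame's +x face.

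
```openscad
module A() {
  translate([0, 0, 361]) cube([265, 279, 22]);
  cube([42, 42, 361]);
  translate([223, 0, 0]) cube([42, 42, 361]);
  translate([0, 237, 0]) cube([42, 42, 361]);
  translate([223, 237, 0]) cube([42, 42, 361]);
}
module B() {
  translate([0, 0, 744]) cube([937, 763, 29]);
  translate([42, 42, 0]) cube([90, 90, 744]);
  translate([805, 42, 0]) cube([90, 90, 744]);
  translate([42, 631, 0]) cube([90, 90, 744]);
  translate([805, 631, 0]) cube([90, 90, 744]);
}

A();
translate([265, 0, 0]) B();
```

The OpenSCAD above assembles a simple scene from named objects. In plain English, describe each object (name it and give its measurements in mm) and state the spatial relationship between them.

A is a four-legged stool. The seat is a 265×279×22 mm slab whose top surface is at z = 383 mm; four square legs, each 42×42 mm in cross-section, run from the floor (z = 0) to the underside of the seat, each flush with a corner of the seat.

B is a rectangular dining table. The top is 937×763×29 mm with its upper surface at z = 773 mm. It stands on four 90×90 mm square legs, each inset 42 mm from the nearest pair of top edges, running from the floor to the underside of the top.

The table is against the stool's +x side, with their −y faces flush.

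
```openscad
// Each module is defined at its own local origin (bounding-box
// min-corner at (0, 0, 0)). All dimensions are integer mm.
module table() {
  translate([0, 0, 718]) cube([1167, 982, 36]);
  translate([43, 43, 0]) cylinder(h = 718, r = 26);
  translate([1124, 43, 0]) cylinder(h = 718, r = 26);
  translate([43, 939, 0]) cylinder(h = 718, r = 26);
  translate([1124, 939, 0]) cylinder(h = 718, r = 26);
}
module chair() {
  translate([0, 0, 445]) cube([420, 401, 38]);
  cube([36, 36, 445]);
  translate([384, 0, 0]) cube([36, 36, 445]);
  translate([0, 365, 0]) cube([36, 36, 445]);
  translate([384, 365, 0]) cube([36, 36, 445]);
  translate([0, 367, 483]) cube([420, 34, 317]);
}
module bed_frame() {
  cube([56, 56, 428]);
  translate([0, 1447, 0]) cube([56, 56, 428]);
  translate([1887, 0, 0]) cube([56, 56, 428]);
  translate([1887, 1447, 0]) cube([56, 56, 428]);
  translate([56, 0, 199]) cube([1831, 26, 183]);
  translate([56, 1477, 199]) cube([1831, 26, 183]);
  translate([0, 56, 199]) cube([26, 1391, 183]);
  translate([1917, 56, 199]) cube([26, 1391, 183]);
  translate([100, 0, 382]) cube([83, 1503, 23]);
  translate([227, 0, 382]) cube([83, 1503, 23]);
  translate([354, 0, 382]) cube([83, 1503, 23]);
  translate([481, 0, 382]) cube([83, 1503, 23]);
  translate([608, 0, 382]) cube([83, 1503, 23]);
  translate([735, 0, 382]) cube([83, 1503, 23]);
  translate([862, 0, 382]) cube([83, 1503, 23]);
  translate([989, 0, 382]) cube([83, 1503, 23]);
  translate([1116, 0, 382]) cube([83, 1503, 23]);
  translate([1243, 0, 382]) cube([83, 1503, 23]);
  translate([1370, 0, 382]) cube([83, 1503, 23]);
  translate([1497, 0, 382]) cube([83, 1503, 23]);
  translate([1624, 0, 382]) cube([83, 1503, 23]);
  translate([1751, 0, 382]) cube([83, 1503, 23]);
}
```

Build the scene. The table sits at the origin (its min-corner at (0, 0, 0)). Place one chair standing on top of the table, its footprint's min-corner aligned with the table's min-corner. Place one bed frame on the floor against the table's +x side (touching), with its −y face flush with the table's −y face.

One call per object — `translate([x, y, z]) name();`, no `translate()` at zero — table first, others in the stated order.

table();
translate([0, 0, 754]) chair();
translate([1167, 0, 0]) bed_frame();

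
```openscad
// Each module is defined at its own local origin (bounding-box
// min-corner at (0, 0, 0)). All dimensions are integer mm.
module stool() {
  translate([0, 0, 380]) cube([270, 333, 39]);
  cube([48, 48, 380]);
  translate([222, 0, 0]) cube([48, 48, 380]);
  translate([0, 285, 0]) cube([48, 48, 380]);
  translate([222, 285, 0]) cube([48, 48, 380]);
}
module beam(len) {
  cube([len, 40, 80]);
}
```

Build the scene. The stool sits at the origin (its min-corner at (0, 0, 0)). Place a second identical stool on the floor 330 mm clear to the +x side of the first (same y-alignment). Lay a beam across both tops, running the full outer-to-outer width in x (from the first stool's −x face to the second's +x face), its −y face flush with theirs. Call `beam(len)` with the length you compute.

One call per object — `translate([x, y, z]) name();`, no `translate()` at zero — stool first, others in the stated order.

stool();
translate([600, 0, 0]) stool();
translate([0, 0, 419]) beam(870);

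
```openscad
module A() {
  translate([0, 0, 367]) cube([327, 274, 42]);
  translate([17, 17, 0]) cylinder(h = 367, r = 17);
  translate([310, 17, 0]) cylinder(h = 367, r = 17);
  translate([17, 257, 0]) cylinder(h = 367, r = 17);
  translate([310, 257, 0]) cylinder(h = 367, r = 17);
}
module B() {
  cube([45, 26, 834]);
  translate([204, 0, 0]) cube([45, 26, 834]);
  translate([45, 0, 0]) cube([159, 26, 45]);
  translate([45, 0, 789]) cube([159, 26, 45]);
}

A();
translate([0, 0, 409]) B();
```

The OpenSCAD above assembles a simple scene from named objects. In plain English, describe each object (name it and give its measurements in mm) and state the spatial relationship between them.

A is a four-legged stool. The seat is 327×274 mm, 42 mm thick, top at z = 409 mm. It stands on four round legs, each 34 mm in diameter, from z = 0 to the seat underside, each leg's axis is inset half a diameter from the nearest pair of seat edges (so the leg's bounding box is flush with the corner).

B is a picture frame with a 159×744 mm rectangular opening (x by z) and a uniform 45 mm border on every side. Frame depth is 26 mm along y. It is built from two vertical stiles running the full outside height and two horizontal rails spanning the gap between the stiles.

The picture frame is on top of the stool.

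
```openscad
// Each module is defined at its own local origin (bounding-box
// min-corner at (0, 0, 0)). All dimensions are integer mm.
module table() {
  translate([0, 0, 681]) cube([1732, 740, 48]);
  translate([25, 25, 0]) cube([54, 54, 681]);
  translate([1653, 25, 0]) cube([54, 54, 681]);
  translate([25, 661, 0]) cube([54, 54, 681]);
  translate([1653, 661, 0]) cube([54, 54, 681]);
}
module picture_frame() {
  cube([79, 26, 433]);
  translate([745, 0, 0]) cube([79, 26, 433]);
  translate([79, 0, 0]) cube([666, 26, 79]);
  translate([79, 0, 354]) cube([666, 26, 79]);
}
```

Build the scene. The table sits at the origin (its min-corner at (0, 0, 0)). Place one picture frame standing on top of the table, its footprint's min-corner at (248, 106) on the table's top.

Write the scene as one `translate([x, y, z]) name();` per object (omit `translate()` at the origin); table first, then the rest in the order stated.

table();
translate([248, 106, 729]) picture_frame();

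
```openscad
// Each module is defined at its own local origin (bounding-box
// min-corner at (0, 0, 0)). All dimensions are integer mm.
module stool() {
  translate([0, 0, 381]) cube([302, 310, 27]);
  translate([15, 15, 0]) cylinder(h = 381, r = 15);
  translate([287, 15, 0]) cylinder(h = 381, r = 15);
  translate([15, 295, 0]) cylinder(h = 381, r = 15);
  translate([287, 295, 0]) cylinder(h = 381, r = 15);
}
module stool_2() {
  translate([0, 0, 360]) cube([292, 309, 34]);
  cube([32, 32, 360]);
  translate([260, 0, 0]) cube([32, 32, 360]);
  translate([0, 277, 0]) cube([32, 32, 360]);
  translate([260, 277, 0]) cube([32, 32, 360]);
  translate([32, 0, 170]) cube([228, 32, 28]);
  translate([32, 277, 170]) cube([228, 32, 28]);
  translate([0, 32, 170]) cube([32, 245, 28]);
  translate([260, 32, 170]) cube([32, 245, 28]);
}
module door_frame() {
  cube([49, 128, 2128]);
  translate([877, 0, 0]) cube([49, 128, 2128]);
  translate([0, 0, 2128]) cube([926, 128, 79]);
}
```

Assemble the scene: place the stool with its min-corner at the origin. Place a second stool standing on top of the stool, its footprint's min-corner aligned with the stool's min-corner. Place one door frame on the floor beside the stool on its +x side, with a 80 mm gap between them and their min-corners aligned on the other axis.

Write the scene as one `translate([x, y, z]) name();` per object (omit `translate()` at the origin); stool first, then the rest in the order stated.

stool();
translate([0, 0, 408]) stool_2();
translate([382, 0, 0]) door_frame();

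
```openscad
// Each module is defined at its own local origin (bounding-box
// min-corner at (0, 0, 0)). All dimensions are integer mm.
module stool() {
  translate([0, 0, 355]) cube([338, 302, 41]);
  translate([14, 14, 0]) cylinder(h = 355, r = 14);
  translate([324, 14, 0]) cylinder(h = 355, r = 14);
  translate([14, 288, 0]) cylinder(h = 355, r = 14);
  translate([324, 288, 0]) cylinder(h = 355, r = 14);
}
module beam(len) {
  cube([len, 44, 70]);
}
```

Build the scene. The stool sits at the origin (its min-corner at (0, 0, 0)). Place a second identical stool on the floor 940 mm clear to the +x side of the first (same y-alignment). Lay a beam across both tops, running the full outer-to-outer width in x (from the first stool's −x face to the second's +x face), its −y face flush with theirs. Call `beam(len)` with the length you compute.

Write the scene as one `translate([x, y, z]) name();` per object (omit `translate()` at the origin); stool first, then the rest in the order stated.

stool();
translate([1278, 0, 0]) stool();
translate([0, 0, 396]) beam(1616);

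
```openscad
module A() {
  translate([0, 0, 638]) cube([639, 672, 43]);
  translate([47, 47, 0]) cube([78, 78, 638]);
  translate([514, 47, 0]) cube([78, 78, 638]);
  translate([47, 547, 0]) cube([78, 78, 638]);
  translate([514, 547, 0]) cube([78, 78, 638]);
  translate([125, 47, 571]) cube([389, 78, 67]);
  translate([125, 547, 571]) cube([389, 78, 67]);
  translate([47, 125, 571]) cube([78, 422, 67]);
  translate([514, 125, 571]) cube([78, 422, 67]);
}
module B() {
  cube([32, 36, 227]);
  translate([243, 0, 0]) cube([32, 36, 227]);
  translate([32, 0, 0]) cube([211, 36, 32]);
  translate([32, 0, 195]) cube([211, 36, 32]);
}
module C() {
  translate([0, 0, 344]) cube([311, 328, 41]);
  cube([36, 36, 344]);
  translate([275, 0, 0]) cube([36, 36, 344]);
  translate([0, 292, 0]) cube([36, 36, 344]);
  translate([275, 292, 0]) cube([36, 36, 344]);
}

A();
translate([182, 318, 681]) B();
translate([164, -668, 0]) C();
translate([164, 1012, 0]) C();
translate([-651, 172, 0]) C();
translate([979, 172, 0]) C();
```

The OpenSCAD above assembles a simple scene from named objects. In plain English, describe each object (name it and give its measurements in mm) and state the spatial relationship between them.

A is a table: top 639 mm (x) × 672 mm (y), 43 mm thick, upper face at z = 681 mm, on four 78×78 mm square legs, each inset 47 mm from the nearest pair of top edges, running from z = 0 to the bottom of the top. Four apron rails, 78 mm thick and 67 mm tall, run between adjacent legs with their top edges flush with the underside of the top and their outer faces flush with the legs' outer faces.

B is a rectangular picture frame lying in the x–z plane (depth along y). The opening is 211 mm wide (x) by 163 mm tall (z), surrounded by a border 32 mm wide on all four sides. The frame is 36 mm deep and is made of two full-height vertical stiles with two horizontal rails fitted between them.

C is a four-legged stool. The seat is 311×328 mm, 41 mm thick, top at z = 385 mm. It stands on four square legs, each 36×36 mm in cross-section, from z = 0 to the seat underside, each flush with a corner of the seat.

The picture frame is on top of the table, centred. Four stools sit around the table at the −y, +y, −x, +x sides.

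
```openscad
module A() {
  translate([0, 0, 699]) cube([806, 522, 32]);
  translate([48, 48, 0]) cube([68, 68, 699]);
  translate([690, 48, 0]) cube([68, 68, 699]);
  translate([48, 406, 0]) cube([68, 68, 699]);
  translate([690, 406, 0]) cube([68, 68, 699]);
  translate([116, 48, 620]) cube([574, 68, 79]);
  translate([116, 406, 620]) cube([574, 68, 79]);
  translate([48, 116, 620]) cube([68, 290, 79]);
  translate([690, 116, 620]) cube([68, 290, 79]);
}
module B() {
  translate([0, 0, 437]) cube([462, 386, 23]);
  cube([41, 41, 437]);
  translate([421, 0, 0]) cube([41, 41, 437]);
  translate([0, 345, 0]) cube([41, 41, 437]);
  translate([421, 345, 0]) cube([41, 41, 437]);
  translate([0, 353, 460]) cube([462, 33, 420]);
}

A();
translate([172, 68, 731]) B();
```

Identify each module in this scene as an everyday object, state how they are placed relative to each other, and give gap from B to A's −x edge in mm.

A is a table. B is a chair. The chair is on top of the table, centred. The gap from the chair to the table's −x edge is 172 mm.

The chair's min-x is at 172; the table's min-x is 0; gap = 172 mm.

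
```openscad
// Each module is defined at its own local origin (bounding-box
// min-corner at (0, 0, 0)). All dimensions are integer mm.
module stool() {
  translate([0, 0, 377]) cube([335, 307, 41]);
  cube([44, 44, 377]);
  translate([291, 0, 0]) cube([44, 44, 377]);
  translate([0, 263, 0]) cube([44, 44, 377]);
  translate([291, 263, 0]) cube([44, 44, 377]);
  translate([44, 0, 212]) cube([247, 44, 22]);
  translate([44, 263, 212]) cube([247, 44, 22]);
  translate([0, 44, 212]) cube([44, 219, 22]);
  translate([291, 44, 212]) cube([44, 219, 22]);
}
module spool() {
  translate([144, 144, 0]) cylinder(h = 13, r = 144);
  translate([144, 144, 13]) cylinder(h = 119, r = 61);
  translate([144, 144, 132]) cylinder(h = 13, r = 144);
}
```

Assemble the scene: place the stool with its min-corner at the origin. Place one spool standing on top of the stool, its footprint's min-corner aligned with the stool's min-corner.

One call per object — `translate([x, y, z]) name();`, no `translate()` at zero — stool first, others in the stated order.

stool();
translate([0, 0, 418]) spool();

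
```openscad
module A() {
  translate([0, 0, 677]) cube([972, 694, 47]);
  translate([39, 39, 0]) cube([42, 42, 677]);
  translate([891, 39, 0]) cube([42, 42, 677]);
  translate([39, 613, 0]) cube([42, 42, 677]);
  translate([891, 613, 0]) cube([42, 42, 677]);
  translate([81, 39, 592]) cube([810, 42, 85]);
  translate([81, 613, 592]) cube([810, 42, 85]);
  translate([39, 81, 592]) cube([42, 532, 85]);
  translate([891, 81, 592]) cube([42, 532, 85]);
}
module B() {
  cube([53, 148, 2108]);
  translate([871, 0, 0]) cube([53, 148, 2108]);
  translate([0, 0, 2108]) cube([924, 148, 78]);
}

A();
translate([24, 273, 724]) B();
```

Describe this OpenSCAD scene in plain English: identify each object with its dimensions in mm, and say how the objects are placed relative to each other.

A is a table: top 972 mm (x) × 694 mm (y), 47 mm thick, upper face at z = 724 mm, on four 42×42 mm square legs, each inset 39 mm from the nearest pair of top edges, running from z = 0 to the bottom of the top. Four apron rails, 42 mm thick and 85 mm tall, run between adjacent legs with their top edges flush with the underside of the top and their outer faces flush with the legs' outer faces.

B is a rectangular door frame: two vertical jambs of 53×148 mm section, 2108 mm tall, with a clear opening 818 mm wide between their inner faces. A header 78 mm tall and 148 mm deep lies on top of the jambs and spans the full outside width.

The door frame is on top of the table, centred.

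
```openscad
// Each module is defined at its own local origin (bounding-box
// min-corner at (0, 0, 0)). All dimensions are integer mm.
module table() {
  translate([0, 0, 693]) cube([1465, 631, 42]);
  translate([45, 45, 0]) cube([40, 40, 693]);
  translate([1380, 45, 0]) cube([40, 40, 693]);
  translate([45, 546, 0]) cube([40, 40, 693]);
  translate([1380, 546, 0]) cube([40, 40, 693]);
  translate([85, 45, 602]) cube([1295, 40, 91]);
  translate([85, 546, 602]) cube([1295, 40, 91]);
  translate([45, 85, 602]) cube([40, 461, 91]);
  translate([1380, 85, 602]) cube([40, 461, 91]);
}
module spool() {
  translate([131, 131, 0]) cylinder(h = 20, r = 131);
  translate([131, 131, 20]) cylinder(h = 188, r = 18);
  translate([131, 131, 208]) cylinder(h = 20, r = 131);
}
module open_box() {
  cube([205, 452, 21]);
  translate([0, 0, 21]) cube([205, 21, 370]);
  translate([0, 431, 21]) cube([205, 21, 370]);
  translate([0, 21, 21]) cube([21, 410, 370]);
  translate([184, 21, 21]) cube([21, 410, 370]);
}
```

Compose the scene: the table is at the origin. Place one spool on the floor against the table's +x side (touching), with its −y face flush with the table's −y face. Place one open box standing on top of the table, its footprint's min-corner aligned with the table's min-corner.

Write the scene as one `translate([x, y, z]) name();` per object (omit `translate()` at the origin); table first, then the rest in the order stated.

table();
translate([1465, 0, 0]) spool();
translate([0, 0, 735]) open_box();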